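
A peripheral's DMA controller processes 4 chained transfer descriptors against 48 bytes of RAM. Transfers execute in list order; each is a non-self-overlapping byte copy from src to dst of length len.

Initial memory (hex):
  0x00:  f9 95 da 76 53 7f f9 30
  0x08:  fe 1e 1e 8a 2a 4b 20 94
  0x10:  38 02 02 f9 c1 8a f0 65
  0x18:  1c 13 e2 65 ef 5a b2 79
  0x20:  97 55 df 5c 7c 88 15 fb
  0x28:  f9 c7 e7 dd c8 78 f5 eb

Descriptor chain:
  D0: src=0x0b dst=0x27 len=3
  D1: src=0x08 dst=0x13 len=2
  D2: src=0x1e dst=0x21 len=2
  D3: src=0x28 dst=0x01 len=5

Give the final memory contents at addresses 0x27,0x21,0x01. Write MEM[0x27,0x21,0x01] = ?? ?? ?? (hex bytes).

MEM[0x27,0x21,0x01] = 8a b2 2a

  after D0: wrote 3B at 0x27 = 8a2a4b
  after D1: wrote 2B at 0x13 = fe1e
  after D2: wrote 2B at 0x21 = b279
  after D3: wrote 5B at 0x01 = 2a4be7ddc8
query mem[0x27]=0x8a, mem[0x21]=0xb2, mem[0x01]=0x2a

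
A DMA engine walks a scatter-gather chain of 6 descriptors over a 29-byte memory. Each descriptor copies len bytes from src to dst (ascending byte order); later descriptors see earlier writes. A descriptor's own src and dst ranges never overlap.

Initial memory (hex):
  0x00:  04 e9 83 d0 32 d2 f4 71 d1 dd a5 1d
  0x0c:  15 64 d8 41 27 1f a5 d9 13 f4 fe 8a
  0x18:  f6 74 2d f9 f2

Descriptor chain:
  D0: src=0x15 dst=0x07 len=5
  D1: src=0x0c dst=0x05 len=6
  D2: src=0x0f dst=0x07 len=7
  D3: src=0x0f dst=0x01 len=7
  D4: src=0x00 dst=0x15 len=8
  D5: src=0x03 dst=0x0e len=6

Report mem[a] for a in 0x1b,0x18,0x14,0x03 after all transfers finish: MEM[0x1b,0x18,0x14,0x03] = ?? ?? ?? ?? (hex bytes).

MEM[0x1b,0x18,0x14,0x03] = 13 1f 13 1f

#0 dst[0x07+5] := {0xf4,0xfe,0x8a,0xf6,0x74}
#1 dst[0x05+6] := {0x15,0x64,0xd8,0x41,0x27,0x1f}
#2 dst[0x07+7] := {0x41,0x27,0x1f,0xa5,0xd9,0x13,0xf4}
#3 dst[0x01+7] := {0x41,0x27,0x1f,0xa5,0xd9,0x13,0xf4}
#4 dst[0x15+8] := {0x04,0x41,0x27,0x1f,0xa5,0xd9,0x13,0xf4}
#5 dst[0x0e+6] := {0x1f,0xa5,0xd9,0x13,0xf4,0x27}
query mem[0x1b]=0x13, mem[0x18]=0x1f, mem[0x14]=0x13, mem[0x03]=0x1f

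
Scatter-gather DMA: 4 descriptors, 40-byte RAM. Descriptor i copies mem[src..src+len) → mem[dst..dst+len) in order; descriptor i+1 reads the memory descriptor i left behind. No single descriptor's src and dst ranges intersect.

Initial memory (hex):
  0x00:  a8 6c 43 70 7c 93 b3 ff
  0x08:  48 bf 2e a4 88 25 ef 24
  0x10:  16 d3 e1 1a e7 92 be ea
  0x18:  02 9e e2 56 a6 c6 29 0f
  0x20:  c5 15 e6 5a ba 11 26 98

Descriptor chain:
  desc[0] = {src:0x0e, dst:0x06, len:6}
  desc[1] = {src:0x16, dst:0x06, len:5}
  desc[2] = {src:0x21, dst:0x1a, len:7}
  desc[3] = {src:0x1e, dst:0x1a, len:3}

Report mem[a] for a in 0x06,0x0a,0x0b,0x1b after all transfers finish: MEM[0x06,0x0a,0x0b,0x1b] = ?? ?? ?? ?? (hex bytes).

MEM[0x06,0x0a,0x0b,0x1b] = be e2 1a 26

D0: mem[0x06..0x0b] <- [ef 24 16 d3 e1 1a]
D1: mem[0x06..0x0a] <- [be ea 02 9e e2]
D2: mem[0x1a..0x20] <- [15 e6 5a ba 11 26 98]
D3: mem[0x1a..0x1c] <- [11 26 98]
query mem[0x06]=0xbe, mem[0x0a]=0xe2, mem[0x0b]=0x1a, mem[0x1b]=0x26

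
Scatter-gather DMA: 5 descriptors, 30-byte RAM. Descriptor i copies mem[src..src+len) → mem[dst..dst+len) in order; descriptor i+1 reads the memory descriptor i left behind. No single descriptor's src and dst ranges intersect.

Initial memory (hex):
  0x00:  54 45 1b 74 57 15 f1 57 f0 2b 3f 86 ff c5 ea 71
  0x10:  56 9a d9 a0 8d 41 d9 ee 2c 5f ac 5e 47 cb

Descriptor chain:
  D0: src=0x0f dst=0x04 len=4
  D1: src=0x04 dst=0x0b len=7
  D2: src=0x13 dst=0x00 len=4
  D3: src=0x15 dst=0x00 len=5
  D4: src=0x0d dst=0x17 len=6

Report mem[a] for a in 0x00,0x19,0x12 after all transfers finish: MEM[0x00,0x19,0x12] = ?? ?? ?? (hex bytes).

  after D0: wrote 4B at 0x04 = 71569ad9
  after D1: wrote 7B at 0x0b = 71569ad9f02b3f
  after D2: wrote 4B at 0x00 = a08d41d9
  after D3: wrote 5B at 0x00 = 41d9ee2c5f
  after D4: wrote 6B at 0x17 = 9ad9f02b3fd9
query mem[0x00]=0x41, mem[0x19]=0xf0, mem[0x12]=0xd9

MEM[0x00,0x19,0x12] = 41 f0 d9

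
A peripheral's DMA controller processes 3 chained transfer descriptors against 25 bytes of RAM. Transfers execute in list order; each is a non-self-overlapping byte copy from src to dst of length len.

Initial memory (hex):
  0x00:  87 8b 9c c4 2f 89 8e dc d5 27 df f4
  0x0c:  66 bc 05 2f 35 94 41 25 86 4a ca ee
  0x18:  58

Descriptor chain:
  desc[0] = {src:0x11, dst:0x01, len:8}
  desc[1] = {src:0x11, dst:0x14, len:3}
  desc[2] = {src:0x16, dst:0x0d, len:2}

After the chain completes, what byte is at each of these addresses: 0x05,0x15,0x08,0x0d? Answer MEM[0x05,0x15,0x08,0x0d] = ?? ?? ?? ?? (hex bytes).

MEM[0x05,0x15,0x08,0x0d] = 4a 41 58 25

  after D0: wrote 8B at 0x01 = 944125864acaee58
  after D1: wrote 3B at 0x14 = 944125
  after D2: wrote 2B at 0x0d = 25ee
query mem[0x05]=0x4a, mem[0x15]=0x41, mem[0x08]=0x58, mem[0x0d]=0x25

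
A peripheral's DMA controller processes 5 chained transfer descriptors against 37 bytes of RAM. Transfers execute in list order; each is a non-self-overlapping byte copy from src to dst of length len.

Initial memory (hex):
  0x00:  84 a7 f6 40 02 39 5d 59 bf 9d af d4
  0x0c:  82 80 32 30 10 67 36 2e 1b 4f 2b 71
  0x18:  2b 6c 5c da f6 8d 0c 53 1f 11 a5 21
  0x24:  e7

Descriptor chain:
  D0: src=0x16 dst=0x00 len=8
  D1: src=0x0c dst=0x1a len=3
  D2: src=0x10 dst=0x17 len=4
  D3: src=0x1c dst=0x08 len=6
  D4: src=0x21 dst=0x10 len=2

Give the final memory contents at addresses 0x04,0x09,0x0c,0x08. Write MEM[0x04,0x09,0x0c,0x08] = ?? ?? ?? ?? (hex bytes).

  after D0: wrote 8B at 0x00 = 2b712b6c5cdaf68d
  after D1: wrote 3B at 0x1a = 828032
  after D2: wrote 4B at 0x17 = 1067362e
  after D3: wrote 6B at 0x08 = 328d0c531f11
  after D4: wrote 2B at 0x10 = 11a5
query mem[0x04]=0x5c, mem[0x09]=0x8d, mem[0x0c]=0x1f, mem[0x08]=0x32

MEM[0x04,0x09,0x0c,0x08] = 5c 8d 1f 32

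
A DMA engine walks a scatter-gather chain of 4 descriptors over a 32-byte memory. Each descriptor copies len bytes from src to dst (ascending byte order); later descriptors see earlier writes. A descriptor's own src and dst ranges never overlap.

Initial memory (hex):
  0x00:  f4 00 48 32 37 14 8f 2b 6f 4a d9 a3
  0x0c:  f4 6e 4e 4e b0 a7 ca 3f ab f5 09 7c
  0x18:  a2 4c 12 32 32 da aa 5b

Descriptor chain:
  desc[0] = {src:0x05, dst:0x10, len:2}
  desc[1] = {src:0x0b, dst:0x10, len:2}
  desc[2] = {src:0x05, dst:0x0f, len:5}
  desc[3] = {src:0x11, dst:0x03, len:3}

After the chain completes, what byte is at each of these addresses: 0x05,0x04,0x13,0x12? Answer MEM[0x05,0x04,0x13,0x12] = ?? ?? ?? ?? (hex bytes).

MEM[0x05,0x04,0x13,0x12] = 4a 6f 4a 6f

[0] 0x05->0x10 len=2 : 14 8f
[1] 0x0b->0x10 len=2 : a3 f4
[2] 0x05->0x0f len=5 : 14 8f 2b 6f 4a
[3] 0x11->0x03 len=3 : 2b 6f 4a
query mem[0x05]=0x4a, mem[0x04]=0x6f, mem[0x13]=0x4a, mem[0x12]=0x6f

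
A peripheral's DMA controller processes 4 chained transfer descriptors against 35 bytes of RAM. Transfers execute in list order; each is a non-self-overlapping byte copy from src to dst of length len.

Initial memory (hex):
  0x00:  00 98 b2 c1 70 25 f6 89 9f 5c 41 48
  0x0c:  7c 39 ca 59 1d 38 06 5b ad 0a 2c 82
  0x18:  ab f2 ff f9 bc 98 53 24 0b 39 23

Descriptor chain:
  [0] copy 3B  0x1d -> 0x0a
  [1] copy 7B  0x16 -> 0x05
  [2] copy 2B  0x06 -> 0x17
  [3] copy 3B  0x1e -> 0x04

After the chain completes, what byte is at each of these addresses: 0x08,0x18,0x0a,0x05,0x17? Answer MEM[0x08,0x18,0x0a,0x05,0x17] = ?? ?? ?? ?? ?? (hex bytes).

#0 dst[0x0a+3] := {0x98,0x53,0x24}
#1 dst[0x05+7] := {0x2c,0x82,0xab,0xf2,0xff,0xf9,0xbc}
#2 dst[0x17+2] := {0x82,0xab}
#3 dst[0x04+3] := {0x53,0x24,0x0b}
query mem[0x08]=0xf2, mem[0x18]=0xab, mem[0x0a]=0xf9, mem[0x05]=0x24, mem[0x17]=0x82

MEM[0x08,0x18,0x0a,0x05,0x17] = f2 ab f9 24 82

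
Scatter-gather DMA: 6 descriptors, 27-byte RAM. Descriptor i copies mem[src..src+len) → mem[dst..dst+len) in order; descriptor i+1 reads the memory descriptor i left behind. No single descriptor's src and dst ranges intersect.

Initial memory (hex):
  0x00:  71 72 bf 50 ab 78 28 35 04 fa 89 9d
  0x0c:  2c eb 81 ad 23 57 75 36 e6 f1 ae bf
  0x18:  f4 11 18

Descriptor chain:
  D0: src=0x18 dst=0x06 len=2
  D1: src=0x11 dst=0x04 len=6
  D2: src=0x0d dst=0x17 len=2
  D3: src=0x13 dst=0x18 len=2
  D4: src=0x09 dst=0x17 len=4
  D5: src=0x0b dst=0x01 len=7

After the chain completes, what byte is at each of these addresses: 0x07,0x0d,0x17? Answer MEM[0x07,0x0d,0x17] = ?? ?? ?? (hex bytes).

MEM[0x07,0x0d,0x17] = 57 eb ae

#0 dst[0x06+2] := {0xf4,0x11}
#1 dst[0x04+6] := {0x57,0x75,0x36,0xe6,0xf1,0xae}
#2 dst[0x17+2] := {0xeb,0x81}
#3 dst[0x18+2] := {0x36,0xe6}
#4 dst[0x17+4] := {0xae,0x89,0x9d,0x2c}
#5 dst[0x01+7] := {0x9d,0x2c,0xeb,0x81,0xad,0x23,0x57}
query mem[0x07]=0x57, mem[0x0d]=0xeb, mem[0x17]=0xae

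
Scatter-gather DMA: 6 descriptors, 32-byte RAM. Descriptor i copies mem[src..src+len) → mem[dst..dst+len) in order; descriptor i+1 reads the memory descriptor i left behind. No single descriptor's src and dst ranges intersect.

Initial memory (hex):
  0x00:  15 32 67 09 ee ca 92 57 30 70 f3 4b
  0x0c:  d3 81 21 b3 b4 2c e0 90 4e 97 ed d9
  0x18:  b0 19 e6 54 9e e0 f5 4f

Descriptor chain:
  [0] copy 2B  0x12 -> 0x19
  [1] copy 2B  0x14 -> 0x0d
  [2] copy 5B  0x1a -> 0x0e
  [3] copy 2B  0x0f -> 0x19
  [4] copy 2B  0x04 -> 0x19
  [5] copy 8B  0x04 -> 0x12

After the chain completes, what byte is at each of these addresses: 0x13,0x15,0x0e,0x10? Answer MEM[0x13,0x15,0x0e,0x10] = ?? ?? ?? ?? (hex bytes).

[0] 0x12->0x19 len=2 : e0 90
[1] 0x14->0x0d len=2 : 4e 97
[2] 0x1a->0x0e len=5 : 90 54 9e e0 f5
[3] 0x0f->0x19 len=2 : 54 9e
[4] 0x04->0x19 len=2 : ee ca
[5] 0x04->0x12 len=8 : ee ca 92 57 30 70 f3 4b
query mem[0x13]=0xca, mem[0x15]=0x57, mem[0x0e]=0x90, mem[0x10]=0x9e

MEM[0x13,0x15,0x0e,0x10] = ca 57 90 9e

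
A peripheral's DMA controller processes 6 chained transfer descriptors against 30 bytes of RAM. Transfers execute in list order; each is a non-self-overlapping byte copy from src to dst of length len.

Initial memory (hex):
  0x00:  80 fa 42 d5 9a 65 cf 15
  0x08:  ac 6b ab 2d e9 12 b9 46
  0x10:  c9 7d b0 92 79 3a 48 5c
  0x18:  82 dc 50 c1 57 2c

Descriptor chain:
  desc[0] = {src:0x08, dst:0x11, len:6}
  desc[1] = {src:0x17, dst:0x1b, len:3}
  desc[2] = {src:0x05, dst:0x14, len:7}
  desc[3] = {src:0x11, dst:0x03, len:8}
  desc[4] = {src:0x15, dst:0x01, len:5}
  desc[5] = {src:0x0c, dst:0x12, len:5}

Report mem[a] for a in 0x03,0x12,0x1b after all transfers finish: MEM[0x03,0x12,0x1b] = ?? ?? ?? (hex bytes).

  after D0: wrote 6B at 0x11 = ac6bab2de912
  after D1: wrote 3B at 0x1b = 5c82dc
  after D2: wrote 7B at 0x14 = 65cf15ac6bab2d
  after D3: wrote 8B at 0x03 = ac6bab65cf15ac6b
  after D4: wrote 5B at 0x01 = cf15ac6bab
  after D5: wrote 5B at 0x12 = e912b946c9
query mem[0x03]=0xac, mem[0x12]=0xe9, mem[0x1b]=0x5c

MEM[0x03,0x12,0x1b] = ac e9 5c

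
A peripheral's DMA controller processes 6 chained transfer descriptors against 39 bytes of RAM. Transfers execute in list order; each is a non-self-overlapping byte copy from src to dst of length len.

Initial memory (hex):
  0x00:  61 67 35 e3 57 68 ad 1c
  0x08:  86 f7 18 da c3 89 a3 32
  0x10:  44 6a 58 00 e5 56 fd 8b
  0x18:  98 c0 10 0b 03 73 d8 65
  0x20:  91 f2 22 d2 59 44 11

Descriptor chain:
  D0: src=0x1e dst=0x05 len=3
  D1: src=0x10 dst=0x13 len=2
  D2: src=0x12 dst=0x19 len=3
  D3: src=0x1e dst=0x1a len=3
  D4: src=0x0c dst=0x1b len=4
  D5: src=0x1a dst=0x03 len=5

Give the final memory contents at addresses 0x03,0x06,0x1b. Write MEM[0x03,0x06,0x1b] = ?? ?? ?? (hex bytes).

[0] 0x1e->0x05 len=3 : d8 65 91
[1] 0x10->0x13 len=2 : 44 6a
[2] 0x12->0x19 len=3 : 58 44 6a
[3] 0x1e->0x1a len=3 : d8 65 91
[4] 0x0c->0x1b len=4 : c3 89 a3 32
[5] 0x1a->0x03 len=5 : d8 c3 89 a3 32
query mem[0x03]=0xd8, mem[0x06]=0xa3, mem[0x1b]=0xc3

MEM[0x03,0x06,0x1b] = d8 a3 c3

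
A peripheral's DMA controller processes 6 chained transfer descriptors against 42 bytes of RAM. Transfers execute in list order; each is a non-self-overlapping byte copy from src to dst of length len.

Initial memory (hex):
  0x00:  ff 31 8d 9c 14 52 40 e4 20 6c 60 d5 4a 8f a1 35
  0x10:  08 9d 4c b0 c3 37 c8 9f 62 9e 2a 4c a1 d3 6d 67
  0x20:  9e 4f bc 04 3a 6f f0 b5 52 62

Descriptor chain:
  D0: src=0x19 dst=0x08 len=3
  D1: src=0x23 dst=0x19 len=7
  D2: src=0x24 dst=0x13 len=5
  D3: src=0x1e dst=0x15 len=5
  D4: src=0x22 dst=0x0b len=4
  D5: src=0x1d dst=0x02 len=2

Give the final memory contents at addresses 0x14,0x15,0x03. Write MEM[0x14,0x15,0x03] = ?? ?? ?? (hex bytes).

  after D0: wrote 3B at 0x08 = 9e2a4c
  after D1: wrote 7B at 0x19 = 043a6ff0b55262
  after D2: wrote 5B at 0x13 = 3a6ff0b552
  after D3: wrote 5B at 0x15 = 52629e4fbc
  after D4: wrote 4B at 0x0b = bc043a6f
  after D5: wrote 2B at 0x02 = b552
query mem[0x14]=0x6f, mem[0x15]=0x52, mem[0x03]=0x52

MEM[0x14,0x15,0x03] = 6f 52 52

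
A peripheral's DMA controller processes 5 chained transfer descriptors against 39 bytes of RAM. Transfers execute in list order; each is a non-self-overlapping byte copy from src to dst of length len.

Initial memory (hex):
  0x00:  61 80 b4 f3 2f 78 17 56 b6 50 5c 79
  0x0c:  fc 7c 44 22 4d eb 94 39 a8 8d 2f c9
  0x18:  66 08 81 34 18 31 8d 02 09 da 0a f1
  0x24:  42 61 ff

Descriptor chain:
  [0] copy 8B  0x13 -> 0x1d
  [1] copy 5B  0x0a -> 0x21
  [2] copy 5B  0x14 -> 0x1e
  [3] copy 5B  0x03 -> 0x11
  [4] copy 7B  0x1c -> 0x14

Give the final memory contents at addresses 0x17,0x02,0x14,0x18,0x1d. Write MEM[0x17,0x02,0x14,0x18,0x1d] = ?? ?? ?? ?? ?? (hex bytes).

#0 dst[0x1d+8] := {0x39,0xa8,0x8d,0x2f,0xc9,0x66,0x08,0x81}
#1 dst[0x21+5] := {0x5c,0x79,0xfc,0x7c,0x44}
#2 dst[0x1e+5] := {0xa8,0x8d,0x2f,0xc9,0x66}
#3 dst[0x11+5] := {0xf3,0x2f,0x78,0x17,0x56}
#4 dst[0x14+7] := {0x18,0x39,0xa8,0x8d,0x2f,0xc9,0x66}
query mem[0x17]=0x8d, mem[0x02]=0xb4, mem[0x14]=0x18, mem[0x18]=0x2f, mem[0x1d]=0x39

MEM[0x17,0x02,0x14,0x18,0x1d] = 8d b4 18 2f 39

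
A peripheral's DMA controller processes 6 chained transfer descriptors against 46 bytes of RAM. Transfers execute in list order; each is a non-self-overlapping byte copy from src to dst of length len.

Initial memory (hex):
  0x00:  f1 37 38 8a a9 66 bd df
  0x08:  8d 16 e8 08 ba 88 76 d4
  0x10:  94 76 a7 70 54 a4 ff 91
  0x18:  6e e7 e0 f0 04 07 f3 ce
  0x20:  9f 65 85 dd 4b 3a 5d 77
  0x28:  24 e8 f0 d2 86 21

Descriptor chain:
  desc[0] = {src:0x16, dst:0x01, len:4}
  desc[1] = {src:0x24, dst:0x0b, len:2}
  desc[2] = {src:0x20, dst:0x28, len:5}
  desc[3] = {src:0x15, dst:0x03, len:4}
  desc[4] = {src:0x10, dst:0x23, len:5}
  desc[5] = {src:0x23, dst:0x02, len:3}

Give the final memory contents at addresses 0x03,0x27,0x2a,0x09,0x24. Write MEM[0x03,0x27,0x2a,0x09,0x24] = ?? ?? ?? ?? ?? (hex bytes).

  after D0: wrote 4B at 0x01 = ff916ee7
  after D1: wrote 2B at 0x0b = 4b3a
  after D2: wrote 5B at 0x28 = 9f6585dd4b
  after D3: wrote 4B at 0x03 = a4ff916e
  after D4: wrote 5B at 0x23 = 9476a77054
  after D5: wrote 3B at 0x02 = 9476a7
query mem[0x03]=0x76, mem[0x27]=0x54, mem[0x2a]=0x85, mem[0x09]=0x16, mem[0x24]=0x76

MEM[0x03,0x27,0x2a,0x09,0x24] = 76 54 85 16 76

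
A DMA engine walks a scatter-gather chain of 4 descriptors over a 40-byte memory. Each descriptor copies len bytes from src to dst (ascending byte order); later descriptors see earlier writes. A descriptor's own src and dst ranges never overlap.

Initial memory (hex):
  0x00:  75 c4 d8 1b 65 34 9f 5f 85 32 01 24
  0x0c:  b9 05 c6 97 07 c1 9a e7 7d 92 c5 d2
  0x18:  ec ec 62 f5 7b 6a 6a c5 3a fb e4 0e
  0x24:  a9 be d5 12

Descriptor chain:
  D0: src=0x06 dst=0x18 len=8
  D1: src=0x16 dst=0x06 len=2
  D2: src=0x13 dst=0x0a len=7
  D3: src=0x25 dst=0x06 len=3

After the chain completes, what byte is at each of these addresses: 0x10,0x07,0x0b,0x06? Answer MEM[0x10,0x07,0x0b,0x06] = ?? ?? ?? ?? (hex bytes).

MEM[0x10,0x07,0x0b,0x06] = 5f d5 7d be

[0] 0x06->0x18 len=8 : 9f 5f 85 32 01 24 b9 05
[1] 0x16->0x06 len=2 : c5 d2
[2] 0x13->0x0a len=7 : e7 7d 92 c5 d2 9f 5f
[3] 0x25->0x06 len=3 : be d5 12
query mem[0x10]=0x5f, mem[0x07]=0xd5, mem[0x0b]=0x7d, mem[0x06]=0xbe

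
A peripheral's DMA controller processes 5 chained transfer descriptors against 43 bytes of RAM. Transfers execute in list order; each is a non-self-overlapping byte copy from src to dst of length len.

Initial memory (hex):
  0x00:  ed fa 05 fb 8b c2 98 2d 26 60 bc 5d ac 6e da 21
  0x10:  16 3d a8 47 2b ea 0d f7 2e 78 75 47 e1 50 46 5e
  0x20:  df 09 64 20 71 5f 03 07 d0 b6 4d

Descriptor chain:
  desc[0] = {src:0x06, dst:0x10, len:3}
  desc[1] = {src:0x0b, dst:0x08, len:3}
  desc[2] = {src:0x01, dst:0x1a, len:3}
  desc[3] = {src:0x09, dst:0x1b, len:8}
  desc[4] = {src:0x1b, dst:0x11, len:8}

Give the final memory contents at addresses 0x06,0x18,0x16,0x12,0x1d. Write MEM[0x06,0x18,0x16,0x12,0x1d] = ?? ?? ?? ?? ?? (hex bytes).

MEM[0x06,0x18,0x16,0x12,0x1d] = 98 98 da 6e 5d

#0 dst[0x10+3] := {0x98,0x2d,0x26}
#1 dst[0x08+3] := {0x5d,0xac,0x6e}
#2 dst[0x1a+3] := {0xfa,0x05,0xfb}
#3 dst[0x1b+8] := {0xac,0x6e,0x5d,0xac,0x6e,0xda,0x21,0x98}
#4 dst[0x11+8] := {0xac,0x6e,0x5d,0xac,0x6e,0xda,0x21,0x98}
query mem[0x06]=0x98, mem[0x18]=0x98, mem[0x16]=0xda, mem[0x12]=0x6e, mem[0x1d]=0x5d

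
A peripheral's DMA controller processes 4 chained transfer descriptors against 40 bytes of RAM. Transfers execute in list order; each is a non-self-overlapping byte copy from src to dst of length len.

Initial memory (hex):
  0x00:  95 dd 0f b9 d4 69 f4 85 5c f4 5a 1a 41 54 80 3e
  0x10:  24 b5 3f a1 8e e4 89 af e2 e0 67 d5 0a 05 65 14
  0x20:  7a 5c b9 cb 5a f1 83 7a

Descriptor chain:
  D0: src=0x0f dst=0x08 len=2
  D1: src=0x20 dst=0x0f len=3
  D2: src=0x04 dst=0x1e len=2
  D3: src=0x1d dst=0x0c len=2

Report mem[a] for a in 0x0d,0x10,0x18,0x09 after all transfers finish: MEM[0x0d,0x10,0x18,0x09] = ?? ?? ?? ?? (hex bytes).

MEM[0x0d,0x10,0x18,0x09] = d4 5c e2 24

#0 dst[0x08+2] := {0x3e,0x24}
#1 dst[0x0f+3] := {0x7a,0x5c,0xb9}
#2 dst[0x1e+2] := {0xd4,0x69}
#3 dst[0x0c+2] := {0x05,0xd4}
query mem[0x0d]=0xd4, mem[0x10]=0x5c, mem[0x18]=0xe2, mem[0x09]=0x24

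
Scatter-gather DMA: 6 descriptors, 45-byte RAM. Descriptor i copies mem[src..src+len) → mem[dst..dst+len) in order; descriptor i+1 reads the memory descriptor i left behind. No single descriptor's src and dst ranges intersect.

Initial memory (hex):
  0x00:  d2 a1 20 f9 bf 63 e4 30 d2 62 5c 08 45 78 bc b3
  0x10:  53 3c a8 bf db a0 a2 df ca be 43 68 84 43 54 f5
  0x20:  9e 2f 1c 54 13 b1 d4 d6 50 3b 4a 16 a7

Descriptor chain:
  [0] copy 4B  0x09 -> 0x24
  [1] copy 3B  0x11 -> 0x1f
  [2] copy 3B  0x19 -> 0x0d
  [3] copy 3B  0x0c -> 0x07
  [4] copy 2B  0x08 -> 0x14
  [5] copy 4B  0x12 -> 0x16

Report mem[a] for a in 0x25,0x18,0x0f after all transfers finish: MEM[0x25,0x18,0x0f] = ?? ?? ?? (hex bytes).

MEM[0x25,0x18,0x0f] = 5c be 68

  after D0: wrote 4B at 0x24 = 625c0845
  after D1: wrote 3B at 0x1f = 3ca8bf
  after D2: wrote 3B at 0x0d = be4368
  after D3: wrote 3B at 0x07 = 45be43
  after D4: wrote 2B at 0x14 = be43
  after D5: wrote 4B at 0x16 = a8bfbe43
query mem[0x25]=0x5c, mem[0x18]=0xbe, mem[0x0f]=0x68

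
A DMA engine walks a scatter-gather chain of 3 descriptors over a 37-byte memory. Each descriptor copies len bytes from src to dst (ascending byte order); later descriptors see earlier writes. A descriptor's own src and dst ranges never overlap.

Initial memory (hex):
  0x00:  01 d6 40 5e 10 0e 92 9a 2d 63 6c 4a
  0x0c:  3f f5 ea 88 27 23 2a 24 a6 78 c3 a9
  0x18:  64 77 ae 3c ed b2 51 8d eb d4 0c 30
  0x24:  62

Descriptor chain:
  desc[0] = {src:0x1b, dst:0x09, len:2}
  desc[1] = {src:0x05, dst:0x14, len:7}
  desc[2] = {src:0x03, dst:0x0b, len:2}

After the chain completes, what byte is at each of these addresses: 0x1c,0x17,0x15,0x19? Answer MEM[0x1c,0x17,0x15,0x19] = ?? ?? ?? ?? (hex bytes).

#0 dst[0x09+2] := {0x3c,0xed}
#1 dst[0x14+7] := {0x0e,0x92,0x9a,0x2d,0x3c,0xed,0x4a}
#2 dst[0x0b+2] := {0x5e,0x10}
query mem[0x1c]=0xed, mem[0x17]=0x2d, mem[0x15]=0x92, mem[0x19]=0xed

MEM[0x1c,0x17,0x15,0x19] = ed 2d 92 ed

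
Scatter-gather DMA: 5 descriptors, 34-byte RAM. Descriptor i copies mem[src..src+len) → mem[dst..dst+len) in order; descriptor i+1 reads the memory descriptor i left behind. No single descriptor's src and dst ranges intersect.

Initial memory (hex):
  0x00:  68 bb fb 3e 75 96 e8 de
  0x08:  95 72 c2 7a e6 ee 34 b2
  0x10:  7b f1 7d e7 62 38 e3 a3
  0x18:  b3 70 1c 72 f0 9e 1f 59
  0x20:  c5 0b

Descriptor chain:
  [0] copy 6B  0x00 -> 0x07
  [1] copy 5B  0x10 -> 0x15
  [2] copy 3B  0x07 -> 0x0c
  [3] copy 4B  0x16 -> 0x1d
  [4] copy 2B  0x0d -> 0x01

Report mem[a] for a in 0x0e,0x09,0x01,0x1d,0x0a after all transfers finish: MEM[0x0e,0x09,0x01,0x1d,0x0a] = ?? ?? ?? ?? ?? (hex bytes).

MEM[0x0e,0x09,0x01,0x1d,0x0a] = fb fb bb f1 3e

D0: mem[0x07..0x0c] <- [68 bb fb 3e 75 96]
D1: mem[0x15..0x19] <- [7b f1 7d e7 62]
D2: mem[0x0c..0x0e] <- [68 bb fb]
D3: mem[0x1d..0x20] <- [f1 7d e7 62]
D4: mem[0x01..0x02] <- [bb fb]
query mem[0x0e]=0xfb, mem[0x09]=0xfb, mem[0x01]=0xbb, mem[0x1d]=0xf1, mem[0x0a]=0x3e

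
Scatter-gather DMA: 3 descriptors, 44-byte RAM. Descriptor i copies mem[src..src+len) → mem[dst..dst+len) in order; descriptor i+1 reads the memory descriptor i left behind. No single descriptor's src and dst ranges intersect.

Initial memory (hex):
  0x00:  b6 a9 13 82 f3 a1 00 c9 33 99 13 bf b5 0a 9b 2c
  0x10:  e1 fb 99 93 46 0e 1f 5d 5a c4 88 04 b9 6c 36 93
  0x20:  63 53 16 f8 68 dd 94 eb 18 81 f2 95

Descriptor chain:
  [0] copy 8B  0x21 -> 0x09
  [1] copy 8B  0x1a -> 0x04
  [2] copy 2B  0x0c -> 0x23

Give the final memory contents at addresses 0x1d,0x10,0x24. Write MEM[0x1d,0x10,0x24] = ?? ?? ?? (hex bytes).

MEM[0x1d,0x10,0x24] = 6c 18 dd

D0: mem[0x09..0x10] <- [53 16 f8 68 dd 94 eb 18]
D1: mem[0x04..0x0b] <- [88 04 b9 6c 36 93 63 53]
D2: mem[0x23..0x24] <- [68 dd]
query mem[0x1d]=0x6c, mem[0x10]=0x18, mem[0x24]=0xdd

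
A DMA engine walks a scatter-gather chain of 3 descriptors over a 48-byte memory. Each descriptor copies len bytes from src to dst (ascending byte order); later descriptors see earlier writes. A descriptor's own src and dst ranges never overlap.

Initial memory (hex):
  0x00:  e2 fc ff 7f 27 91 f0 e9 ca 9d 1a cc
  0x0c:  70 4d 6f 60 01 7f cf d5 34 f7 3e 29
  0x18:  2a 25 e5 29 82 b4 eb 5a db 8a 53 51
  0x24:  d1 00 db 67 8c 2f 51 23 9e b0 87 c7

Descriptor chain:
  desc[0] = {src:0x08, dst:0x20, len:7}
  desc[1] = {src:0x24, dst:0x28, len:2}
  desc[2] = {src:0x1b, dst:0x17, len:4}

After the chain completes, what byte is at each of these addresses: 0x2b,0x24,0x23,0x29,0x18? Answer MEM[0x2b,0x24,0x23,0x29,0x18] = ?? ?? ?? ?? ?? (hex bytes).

MEM[0x2b,0x24,0x23,0x29,0x18] = 23 70 cc 4d 82

D0: mem[0x20..0x26] <- [ca 9d 1a cc 70 4d 6f]
D1: mem[0x28..0x29] <- [70 4d]
D2: mem[0x17..0x1a] <- [29 82 b4 eb]
query mem[0x2b]=0x23, mem[0x24]=0x70, mem[0x23]=0xcc, mem[0x29]=0x4d, mem[0x18]=0x82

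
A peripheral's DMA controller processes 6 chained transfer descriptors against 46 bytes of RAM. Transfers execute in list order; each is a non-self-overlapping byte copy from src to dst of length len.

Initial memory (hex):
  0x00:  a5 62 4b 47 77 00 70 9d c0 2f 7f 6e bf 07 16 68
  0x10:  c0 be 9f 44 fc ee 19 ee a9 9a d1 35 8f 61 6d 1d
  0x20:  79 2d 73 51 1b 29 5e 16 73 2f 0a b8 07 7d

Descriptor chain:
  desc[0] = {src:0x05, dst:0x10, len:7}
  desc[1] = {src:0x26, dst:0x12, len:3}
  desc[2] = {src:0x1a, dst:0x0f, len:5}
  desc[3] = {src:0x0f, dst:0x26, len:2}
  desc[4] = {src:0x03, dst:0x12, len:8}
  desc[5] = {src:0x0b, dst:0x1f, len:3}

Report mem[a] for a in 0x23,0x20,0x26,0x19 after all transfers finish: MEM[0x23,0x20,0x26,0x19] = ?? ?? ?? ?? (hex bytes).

[0] 0x05->0x10 len=7 : 00 70 9d c0 2f 7f 6e
[1] 0x26->0x12 len=3 : 5e 16 73
[2] 0x1a->0x0f len=5 : d1 35 8f 61 6d
[3] 0x0f->0x26 len=2 : d1 35
[4] 0x03->0x12 len=8 : 47 77 00 70 9d c0 2f 7f
[5] 0x0b->0x1f len=3 : 6e bf 07
query mem[0x23]=0x51, mem[0x20]=0xbf, mem[0x26]=0xd1, mem[0x19]=0x7f

MEM[0x23,0x20,0x26,0x19] = 51 bf d1 7f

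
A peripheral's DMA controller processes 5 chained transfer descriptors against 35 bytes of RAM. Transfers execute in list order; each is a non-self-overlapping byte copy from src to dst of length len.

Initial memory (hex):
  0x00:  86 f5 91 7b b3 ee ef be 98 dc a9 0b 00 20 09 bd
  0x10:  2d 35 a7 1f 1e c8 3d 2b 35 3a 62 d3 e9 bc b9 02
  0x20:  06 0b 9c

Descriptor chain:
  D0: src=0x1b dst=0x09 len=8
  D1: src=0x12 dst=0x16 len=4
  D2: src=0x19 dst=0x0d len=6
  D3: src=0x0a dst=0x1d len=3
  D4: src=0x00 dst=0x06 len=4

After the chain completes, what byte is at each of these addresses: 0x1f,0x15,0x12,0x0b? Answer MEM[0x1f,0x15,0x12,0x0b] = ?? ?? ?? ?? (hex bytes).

#0 dst[0x09+8] := {0xd3,0xe9,0xbc,0xb9,0x02,0x06,0x0b,0x9c}
#1 dst[0x16+4] := {0xa7,0x1f,0x1e,0xc8}
#2 dst[0x0d+6] := {0xc8,0x62,0xd3,0xe9,0xbc,0xb9}
#3 dst[0x1d+3] := {0xe9,0xbc,0xb9}
#4 dst[0x06+4] := {0x86,0xf5,0x91,0x7b}
query mem[0x1f]=0xb9, mem[0x15]=0xc8, mem[0x12]=0xb9, mem[0x0b]=0xbc

MEM[0x1f,0x15,0x12,0x0b] = b9 c8 b9 bc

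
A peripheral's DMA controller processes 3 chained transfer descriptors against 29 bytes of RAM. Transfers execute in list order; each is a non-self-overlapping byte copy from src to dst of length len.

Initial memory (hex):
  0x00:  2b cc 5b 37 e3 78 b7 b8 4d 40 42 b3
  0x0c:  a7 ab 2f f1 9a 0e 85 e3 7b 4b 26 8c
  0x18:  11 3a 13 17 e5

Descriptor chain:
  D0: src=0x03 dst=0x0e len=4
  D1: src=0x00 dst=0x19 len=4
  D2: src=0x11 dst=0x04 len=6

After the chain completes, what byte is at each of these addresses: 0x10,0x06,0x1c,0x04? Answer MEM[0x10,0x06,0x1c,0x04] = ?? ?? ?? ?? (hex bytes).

#0 dst[0x0e+4] := {0x37,0xe3,0x78,0xb7}
#1 dst[0x19+4] := {0x2b,0xcc,0x5b,0x37}
#2 dst[0x04+6] := {0xb7,0x85,0xe3,0x7b,0x4b,0x26}
query mem[0x10]=0x78, mem[0x06]=0xe3, mem[0x1c]=0x37, mem[0x04]=0xb7

MEM[0x10,0x06,0x1c,0x04] = 78 e3 37 b7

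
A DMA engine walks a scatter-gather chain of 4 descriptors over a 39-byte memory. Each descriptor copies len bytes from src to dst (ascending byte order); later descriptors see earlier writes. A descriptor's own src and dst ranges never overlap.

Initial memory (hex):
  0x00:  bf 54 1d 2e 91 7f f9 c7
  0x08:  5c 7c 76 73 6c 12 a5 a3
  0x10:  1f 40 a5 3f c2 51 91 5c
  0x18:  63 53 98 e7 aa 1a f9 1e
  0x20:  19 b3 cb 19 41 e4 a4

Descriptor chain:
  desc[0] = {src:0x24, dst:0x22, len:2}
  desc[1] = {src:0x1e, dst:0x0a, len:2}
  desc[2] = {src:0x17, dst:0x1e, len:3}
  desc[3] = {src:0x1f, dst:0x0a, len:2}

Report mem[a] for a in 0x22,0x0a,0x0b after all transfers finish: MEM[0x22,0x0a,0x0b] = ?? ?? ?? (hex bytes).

  after D0: wrote 2B at 0x22 = 41e4
  after D1: wrote 2B at 0x0a = f91e
  after D2: wrote 3B at 0x1e = 5c6353
  after D3: wrote 2B at 0x0a = 6353
query mem[0x22]=0x41, mem[0x0a]=0x63, mem[0x0b]=0x53

MEM[0x22,0x0a,0x0b] = 41 63 53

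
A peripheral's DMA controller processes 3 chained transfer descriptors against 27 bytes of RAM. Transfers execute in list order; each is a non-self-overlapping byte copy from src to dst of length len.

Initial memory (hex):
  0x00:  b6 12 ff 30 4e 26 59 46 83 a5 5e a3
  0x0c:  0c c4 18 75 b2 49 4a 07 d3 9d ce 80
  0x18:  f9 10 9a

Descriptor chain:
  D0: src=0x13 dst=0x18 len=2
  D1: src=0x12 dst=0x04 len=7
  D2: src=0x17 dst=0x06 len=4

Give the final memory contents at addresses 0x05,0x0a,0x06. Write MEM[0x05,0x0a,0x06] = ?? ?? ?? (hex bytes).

#0 dst[0x18+2] := {0x07,0xd3}
#1 dst[0x04+7] := {0x4a,0x07,0xd3,0x9d,0xce,0x80,0x07}
#2 dst[0x06+4] := {0x80,0x07,0xd3,0x9a}
query mem[0x05]=0x07, mem[0x0a]=0x07, mem[0x06]=0x80

MEM[0x05,0x0a,0x06] = 07 07 80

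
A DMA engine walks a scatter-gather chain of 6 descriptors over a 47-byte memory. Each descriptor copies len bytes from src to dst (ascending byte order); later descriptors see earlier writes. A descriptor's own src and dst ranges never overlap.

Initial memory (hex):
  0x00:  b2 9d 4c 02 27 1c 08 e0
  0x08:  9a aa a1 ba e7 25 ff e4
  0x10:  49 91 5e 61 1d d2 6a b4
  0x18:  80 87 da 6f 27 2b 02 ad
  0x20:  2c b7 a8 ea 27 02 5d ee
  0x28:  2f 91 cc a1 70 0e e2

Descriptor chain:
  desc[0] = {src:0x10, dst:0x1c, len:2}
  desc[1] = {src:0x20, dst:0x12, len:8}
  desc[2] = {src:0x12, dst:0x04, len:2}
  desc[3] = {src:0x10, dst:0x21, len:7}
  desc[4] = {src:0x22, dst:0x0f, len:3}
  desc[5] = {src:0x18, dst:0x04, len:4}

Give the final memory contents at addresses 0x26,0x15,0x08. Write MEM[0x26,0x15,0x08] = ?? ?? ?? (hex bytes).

MEM[0x26,0x15,0x08] = ea ea 9a

D0: mem[0x1c..0x1d] <- [49 91]
D1: mem[0x12..0x19] <- [2c b7 a8 ea 27 02 5d ee]
D2: mem[0x04..0x05] <- [2c b7]
D3: mem[0x21..0x27] <- [49 91 2c b7 a8 ea 27]
D4: mem[0x0f..0x11] <- [91 2c b7]
D5: mem[0x04..0x07] <- [5d ee da 6f]
query mem[0x26]=0xea, mem[0x15]=0xea, mem[0x08]=0x9a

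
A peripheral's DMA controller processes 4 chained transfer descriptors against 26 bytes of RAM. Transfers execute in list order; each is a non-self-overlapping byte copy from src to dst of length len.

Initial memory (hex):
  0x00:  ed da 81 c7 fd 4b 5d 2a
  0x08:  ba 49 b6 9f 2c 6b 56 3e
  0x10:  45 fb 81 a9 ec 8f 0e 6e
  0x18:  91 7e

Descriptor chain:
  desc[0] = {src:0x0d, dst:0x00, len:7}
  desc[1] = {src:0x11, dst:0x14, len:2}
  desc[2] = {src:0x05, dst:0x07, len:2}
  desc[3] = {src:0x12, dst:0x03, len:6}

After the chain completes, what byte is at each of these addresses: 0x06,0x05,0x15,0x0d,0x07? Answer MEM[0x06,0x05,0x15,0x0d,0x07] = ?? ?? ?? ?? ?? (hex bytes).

  after D0: wrote 7B at 0x00 = 6b563e45fb81a9
  after D1: wrote 2B at 0x14 = fb81
  after D2: wrote 2B at 0x07 = 81a9
  after D3: wrote 6B at 0x03 = 81a9fb810e6e
query mem[0x06]=0x81, mem[0x05]=0xfb, mem[0x15]=0x81, mem[0x0d]=0x6b, mem[0x07]=0x0e

MEM[0x06,0x05,0x15,0x0d,0x07] = 81 fb 81 6b 0e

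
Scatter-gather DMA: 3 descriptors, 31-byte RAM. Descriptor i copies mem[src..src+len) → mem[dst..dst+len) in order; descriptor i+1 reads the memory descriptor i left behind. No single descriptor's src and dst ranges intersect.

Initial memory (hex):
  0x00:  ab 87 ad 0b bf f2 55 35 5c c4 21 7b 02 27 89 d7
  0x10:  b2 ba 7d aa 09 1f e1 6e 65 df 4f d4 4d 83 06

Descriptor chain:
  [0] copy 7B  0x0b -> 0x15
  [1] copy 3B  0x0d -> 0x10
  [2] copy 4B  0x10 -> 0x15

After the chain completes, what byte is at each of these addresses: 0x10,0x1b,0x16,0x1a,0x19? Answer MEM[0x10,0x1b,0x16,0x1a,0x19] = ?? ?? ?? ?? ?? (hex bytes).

[0] 0x0b->0x15 len=7 : 7b 02 27 89 d7 b2 ba
[1] 0x0d->0x10 len=3 : 27 89 d7
[2] 0x10->0x15 len=4 : 27 89 d7 aa
query mem[0x10]=0x27, mem[0x1b]=0xba, mem[0x16]=0x89, mem[0x1a]=0xb2, mem[0x19]=0xd7

MEM[0x10,0x1b,0x16,0x1a,0x19] = 27 ba 89 b2 d7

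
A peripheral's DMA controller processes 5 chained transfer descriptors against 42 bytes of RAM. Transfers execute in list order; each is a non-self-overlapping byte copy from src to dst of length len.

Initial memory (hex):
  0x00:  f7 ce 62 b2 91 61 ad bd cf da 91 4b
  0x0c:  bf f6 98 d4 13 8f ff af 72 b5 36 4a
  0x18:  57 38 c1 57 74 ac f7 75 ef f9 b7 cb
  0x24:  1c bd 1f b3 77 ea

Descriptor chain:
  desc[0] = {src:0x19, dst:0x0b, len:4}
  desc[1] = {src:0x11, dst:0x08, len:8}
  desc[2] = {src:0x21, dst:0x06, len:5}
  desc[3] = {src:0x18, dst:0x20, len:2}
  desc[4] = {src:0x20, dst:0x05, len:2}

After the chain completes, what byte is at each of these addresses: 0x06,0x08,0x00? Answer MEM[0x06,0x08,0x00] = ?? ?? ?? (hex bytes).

  after D0: wrote 4B at 0x0b = 38c15774
  after D1: wrote 8B at 0x08 = 8fffaf72b5364a57
  after D2: wrote 5B at 0x06 = f9b7cb1cbd
  after D3: wrote 2B at 0x20 = 5738
  after D4: wrote 2B at 0x05 = 5738
query mem[0x06]=0x38, mem[0x08]=0xcb, mem[0x00]=0xf7

MEM[0x06,0x08,0x00] = 38 cb f7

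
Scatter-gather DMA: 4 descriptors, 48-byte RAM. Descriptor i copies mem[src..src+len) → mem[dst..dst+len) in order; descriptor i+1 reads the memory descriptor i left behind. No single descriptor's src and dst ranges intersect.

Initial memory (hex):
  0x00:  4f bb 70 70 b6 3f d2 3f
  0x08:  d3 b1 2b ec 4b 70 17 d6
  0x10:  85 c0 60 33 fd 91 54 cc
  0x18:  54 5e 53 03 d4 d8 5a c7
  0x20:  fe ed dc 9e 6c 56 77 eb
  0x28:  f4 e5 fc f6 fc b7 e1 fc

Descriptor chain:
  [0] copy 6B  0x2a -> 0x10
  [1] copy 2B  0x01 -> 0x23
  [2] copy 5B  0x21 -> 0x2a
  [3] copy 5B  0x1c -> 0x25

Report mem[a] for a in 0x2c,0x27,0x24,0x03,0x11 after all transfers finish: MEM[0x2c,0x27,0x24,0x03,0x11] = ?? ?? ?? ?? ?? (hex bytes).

[0] 0x2a->0x10 len=6 : fc f6 fc b7 e1 fc
[1] 0x01->0x23 len=2 : bb 70
[2] 0x21->0x2a len=5 : ed dc bb 70 56
[3] 0x1c->0x25 len=5 : d4 d8 5a c7 fe
query mem[0x2c]=0xbb, mem[0x27]=0x5a, mem[0x24]=0x70, mem[0x03]=0x70, mem[0x11]=0xf6

MEM[0x2c,0x27,0x24,0x03,0x11] = bb 5a 70 70 f6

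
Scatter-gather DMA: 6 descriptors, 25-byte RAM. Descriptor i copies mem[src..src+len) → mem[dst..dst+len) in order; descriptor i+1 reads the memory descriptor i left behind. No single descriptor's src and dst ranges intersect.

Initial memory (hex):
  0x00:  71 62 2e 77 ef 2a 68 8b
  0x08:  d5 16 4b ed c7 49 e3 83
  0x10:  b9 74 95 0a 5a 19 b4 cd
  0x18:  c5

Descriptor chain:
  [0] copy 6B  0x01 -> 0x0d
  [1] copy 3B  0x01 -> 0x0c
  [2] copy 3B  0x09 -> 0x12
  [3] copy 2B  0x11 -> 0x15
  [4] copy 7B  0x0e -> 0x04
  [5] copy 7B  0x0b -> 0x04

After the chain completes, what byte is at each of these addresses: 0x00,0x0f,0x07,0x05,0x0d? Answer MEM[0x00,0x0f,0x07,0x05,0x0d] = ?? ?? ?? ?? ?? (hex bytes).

#0 dst[0x0d+6] := {0x62,0x2e,0x77,0xef,0x2a,0x68}
#1 dst[0x0c+3] := {0x62,0x2e,0x77}
#2 dst[0x12+3] := {0x16,0x4b,0xed}
#3 dst[0x15+2] := {0x2a,0x16}
#4 dst[0x04+7] := {0x77,0x77,0xef,0x2a,0x16,0x4b,0xed}
#5 dst[0x04+7] := {0xed,0x62,0x2e,0x77,0x77,0xef,0x2a}
query mem[0x00]=0x71, mem[0x0f]=0x77, mem[0x07]=0x77, mem[0x05]=0x62, mem[0x0d]=0x2e

MEM[0x00,0x0f,0x07,0x05,0x0d] = 71 77 77 62 2e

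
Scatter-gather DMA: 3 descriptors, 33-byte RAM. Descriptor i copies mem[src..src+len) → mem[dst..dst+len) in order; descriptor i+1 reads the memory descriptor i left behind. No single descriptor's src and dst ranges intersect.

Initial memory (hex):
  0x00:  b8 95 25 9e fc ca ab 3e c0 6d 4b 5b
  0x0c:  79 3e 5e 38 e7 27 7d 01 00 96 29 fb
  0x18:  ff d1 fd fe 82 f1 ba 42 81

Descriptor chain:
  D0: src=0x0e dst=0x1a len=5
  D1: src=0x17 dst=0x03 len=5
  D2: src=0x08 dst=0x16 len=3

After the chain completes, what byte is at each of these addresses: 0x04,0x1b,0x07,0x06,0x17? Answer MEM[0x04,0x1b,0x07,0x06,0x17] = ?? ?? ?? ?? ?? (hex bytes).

MEM[0x04,0x1b,0x07,0x06,0x17] = ff 38 38 5e 6d

D0: mem[0x1a..0x1e] <- [5e 38 e7 27 7d]
D1: mem[0x03..0x07] <- [fb ff d1 5e 38]
D2: mem[0x16..0x18] <- [c0 6d 4b]
query mem[0x04]=0xff, mem[0x1b]=0x38, mem[0x07]=0x38, mem[0x06]=0x5e, mem[0x17]=0x6d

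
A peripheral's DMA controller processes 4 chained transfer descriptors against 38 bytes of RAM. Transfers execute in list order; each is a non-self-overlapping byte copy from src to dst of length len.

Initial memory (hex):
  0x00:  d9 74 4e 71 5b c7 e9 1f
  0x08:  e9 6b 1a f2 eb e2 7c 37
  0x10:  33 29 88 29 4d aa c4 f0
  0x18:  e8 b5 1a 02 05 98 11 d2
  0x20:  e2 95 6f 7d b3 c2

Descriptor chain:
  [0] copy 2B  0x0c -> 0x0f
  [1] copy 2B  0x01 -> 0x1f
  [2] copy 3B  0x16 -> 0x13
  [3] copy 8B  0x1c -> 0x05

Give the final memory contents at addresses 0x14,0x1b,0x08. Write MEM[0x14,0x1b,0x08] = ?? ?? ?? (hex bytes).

MEM[0x14,0x1b,0x08] = f0 02 74

#0 dst[0x0f+2] := {0xeb,0xe2}
#1 dst[0x1f+2] := {0x74,0x4e}
#2 dst[0x13+3] := {0xc4,0xf0,0xe8}
#3 dst[0x05+8] := {0x05,0x98,0x11,0x74,0x4e,0x95,0x6f,0x7d}
query mem[0x14]=0xf0, mem[0x1b]=0x02, mem[0x08]=0x74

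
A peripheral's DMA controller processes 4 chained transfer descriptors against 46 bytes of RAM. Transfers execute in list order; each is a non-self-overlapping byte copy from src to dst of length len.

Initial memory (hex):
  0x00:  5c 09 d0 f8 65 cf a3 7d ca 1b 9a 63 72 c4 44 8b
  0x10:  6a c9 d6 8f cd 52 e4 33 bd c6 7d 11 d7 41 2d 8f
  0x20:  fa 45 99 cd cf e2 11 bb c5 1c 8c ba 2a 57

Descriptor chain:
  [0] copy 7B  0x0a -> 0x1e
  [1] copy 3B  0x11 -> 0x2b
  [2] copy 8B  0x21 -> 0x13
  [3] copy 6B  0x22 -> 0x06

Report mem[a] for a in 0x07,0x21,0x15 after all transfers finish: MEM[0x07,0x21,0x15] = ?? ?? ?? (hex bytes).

D0: mem[0x1e..0x24] <- [9a 63 72 c4 44 8b 6a]
D1: mem[0x2b..0x2d] <- [c9 d6 8f]
D2: mem[0x13..0x1a] <- [c4 44 8b 6a e2 11 bb c5]
D3: mem[0x06..0x0b] <- [44 8b 6a e2 11 bb]
query mem[0x07]=0x8b, mem[0x21]=0xc4, mem[0x15]=0x8b

MEM[0x07,0x21,0x15] = 8b c4 8b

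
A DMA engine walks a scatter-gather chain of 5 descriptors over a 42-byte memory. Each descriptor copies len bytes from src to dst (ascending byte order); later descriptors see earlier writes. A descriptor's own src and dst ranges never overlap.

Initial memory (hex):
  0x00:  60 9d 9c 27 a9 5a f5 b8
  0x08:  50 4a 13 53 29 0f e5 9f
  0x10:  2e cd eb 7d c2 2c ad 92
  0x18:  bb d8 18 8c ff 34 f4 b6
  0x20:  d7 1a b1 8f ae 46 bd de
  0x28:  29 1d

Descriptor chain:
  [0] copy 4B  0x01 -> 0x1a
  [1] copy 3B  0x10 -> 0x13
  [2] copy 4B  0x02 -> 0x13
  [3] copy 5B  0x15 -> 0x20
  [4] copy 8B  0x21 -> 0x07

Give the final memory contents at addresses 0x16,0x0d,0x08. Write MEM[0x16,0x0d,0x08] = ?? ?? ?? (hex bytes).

D0: mem[0x1a..0x1d] <- [9d 9c 27 a9]
D1: mem[0x13..0x15] <- [2e cd eb]
D2: mem[0x13..0x16] <- [9c 27 a9 5a]
D3: mem[0x20..0x24] <- [a9 5a 92 bb d8]
D4: mem[0x07..0x0e] <- [5a 92 bb d8 46 bd de 29]
query mem[0x16]=0x5a, mem[0x0d]=0xde, mem[0x08]=0x92

MEM[0x16,0x0d,0x08] = 5a de 92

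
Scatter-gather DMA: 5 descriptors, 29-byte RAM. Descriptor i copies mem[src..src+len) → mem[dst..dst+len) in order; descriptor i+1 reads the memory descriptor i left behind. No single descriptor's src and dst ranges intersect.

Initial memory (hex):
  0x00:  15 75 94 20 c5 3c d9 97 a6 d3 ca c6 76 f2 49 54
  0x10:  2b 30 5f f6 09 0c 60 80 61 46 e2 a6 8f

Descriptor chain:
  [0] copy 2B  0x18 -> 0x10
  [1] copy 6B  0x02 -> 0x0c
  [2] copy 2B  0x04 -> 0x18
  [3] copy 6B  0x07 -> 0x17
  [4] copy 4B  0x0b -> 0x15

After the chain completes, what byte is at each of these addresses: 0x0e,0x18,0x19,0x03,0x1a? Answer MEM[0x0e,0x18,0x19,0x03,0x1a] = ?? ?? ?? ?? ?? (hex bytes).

MEM[0x0e,0x18,0x19,0x03,0x1a] = c5 c5 d3 20 ca

[0] 0x18->0x10 len=2 : 61 46
[1] 0x02->0x0c len=6 : 94 20 c5 3c d9 97
[2] 0x04->0x18 len=2 : c5 3c
[3] 0x07->0x17 len=6 : 97 a6 d3 ca c6 94
[4] 0x0b->0x15 len=4 : c6 94 20 c5
query mem[0x0e]=0xc5, mem[0x18]=0xc5, mem[0x19]=0xd3, mem[0x03]=0x20, mem[0x1a]=0xca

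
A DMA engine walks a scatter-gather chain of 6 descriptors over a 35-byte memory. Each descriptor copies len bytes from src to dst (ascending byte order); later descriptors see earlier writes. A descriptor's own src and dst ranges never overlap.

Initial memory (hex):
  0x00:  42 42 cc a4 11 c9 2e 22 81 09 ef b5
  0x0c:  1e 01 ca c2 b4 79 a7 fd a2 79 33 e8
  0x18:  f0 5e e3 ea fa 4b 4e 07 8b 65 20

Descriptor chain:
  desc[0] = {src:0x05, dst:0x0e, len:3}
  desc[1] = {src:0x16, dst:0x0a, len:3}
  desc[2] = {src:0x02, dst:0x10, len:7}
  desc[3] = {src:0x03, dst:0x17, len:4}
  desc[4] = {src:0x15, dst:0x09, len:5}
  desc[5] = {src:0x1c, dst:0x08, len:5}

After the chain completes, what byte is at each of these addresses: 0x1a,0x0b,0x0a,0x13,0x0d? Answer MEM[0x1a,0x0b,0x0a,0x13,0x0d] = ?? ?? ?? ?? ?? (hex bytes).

  after D0: wrote 3B at 0x0e = c92e22
  after D1: wrote 3B at 0x0a = 33e8f0
  after D2: wrote 7B at 0x10 = cca411c92e2281
  after D3: wrote 4B at 0x17 = a411c92e
  after D4: wrote 5B at 0x09 = 2281a411c9
  after D5: wrote 5B at 0x08 = fa4b4e078b
query mem[0x1a]=0x2e, mem[0x0b]=0x07, mem[0x0a]=0x4e, mem[0x13]=0xc9, mem[0x0d]=0xc9

MEM[0x1a,0x0b,0x0a,0x13,0x0d] = 2e 07 4e c9 c9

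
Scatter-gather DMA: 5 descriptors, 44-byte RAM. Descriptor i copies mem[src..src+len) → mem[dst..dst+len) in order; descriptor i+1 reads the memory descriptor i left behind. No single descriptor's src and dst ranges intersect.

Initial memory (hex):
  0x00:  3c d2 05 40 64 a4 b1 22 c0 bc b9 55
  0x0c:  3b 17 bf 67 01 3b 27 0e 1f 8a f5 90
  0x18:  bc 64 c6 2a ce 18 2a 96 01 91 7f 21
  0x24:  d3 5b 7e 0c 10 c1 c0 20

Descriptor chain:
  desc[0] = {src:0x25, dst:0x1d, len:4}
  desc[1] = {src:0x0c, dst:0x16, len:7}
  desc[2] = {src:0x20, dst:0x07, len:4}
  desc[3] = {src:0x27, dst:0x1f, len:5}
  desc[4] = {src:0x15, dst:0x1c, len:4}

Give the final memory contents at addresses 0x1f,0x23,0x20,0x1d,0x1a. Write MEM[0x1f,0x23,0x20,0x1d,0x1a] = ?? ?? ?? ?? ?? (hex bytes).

MEM[0x1f,0x23,0x20,0x1d,0x1a] = bf 20 10 3b 01

#0 dst[0x1d+4] := {0x5b,0x7e,0x0c,0x10}
#1 dst[0x16+7] := {0x3b,0x17,0xbf,0x67,0x01,0x3b,0x27}
#2 dst[0x07+4] := {0x10,0x91,0x7f,0x21}
#3 dst[0x1f+5] := {0x0c,0x10,0xc1,0xc0,0x20}
#4 dst[0x1c+4] := {0x8a,0x3b,0x17,0xbf}
query mem[0x1f]=0xbf, mem[0x23]=0x20, mem[0x20]=0x10, mem[0x1d]=0x3b, mem[0x1a]=0x01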